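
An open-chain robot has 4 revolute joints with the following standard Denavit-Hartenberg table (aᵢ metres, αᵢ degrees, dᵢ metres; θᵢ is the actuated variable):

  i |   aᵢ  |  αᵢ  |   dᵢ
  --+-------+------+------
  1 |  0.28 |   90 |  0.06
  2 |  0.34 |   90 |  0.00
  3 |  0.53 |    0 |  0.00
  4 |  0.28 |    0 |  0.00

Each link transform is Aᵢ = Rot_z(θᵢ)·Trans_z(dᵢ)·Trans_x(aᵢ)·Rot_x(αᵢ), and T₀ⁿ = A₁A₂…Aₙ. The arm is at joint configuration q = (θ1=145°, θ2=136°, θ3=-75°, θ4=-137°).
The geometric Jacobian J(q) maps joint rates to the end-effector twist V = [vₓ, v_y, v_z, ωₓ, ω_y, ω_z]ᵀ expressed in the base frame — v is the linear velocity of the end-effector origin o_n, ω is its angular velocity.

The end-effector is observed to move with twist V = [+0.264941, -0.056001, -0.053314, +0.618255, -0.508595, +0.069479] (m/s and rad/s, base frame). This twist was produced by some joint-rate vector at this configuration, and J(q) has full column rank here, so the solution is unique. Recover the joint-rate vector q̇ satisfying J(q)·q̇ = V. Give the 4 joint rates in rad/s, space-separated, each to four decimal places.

o_n = [-0.2966, -0.2361, 0.2265]
J₁: ẑ×o_n = [0.2361, -0.2966, 0.0000], ω = ẑ
J2: z=[0.5736, 0.8192, 0.0000] o=[-0.2294, 0.1606, 0.0600] → [0.1364, -0.0955, -0.1724, 0.5736, 0.8192, 0.0000]
J3: z=[-0.5690, 0.3984, 0.7193] o=[-0.0290, 0.0203, 0.2962] → [0.1567, -0.2321, 0.2526, -0.5690, 0.3984, 0.7193]
J4: z=[-0.5690, 0.3984, 0.7193] o=[-0.2418, -0.4556, 0.3915] → [-0.2236, -0.1333, -0.1031, -0.5690, 0.3984, 0.7193]
q̇ = J⁺·V = [0.8960, -0.0620, -0.5130, -0.6360]

0.8960 -0.0620 -0.5130 -0.6360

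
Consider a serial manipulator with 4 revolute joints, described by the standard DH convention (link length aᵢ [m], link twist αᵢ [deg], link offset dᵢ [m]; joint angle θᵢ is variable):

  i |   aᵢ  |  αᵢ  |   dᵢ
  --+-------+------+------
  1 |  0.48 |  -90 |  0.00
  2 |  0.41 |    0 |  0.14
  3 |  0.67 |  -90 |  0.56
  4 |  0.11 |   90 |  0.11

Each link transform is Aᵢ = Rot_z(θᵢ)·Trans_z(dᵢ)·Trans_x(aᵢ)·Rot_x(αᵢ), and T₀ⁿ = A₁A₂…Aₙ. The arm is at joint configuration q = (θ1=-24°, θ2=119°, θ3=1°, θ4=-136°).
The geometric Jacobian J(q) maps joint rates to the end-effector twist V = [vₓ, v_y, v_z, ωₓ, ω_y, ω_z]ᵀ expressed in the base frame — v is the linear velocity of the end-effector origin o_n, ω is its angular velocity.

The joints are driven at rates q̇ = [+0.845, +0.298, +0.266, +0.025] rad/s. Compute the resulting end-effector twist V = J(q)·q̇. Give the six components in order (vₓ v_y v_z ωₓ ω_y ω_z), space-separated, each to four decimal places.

-0.9700 0.3328 0.2779 0.2096 0.5240 0.8575

o_n = [0.2158, 0.7538, -0.8153]
J₁: ẑ×o_n = [-0.7538, 0.2158, 0.0000], ω = ẑ
J2: z=[0.4067, 0.9135, 0.0000] o=[0.4385, -0.1952, 0.0000] → [-0.7448, 0.3316, 0.5895, 0.4067, 0.9135, 0.0000]
J3: z=[0.4067, 0.9135, 0.0000] o=[0.3139, 0.0135, -0.3586] → [-0.4172, 0.1858, 0.3907, 0.4067, 0.9135, 0.0000]
J4: z=[-0.7912, 0.3522, 0.5000] o=[0.2356, 0.6614, -0.9388] → [-0.0027, 0.0878, -0.0662, -0.7912, 0.3522, 0.5000]
V = J·q̇ = [-0.9700, 0.3328, 0.2779, 0.2096, 0.5240, 0.8575]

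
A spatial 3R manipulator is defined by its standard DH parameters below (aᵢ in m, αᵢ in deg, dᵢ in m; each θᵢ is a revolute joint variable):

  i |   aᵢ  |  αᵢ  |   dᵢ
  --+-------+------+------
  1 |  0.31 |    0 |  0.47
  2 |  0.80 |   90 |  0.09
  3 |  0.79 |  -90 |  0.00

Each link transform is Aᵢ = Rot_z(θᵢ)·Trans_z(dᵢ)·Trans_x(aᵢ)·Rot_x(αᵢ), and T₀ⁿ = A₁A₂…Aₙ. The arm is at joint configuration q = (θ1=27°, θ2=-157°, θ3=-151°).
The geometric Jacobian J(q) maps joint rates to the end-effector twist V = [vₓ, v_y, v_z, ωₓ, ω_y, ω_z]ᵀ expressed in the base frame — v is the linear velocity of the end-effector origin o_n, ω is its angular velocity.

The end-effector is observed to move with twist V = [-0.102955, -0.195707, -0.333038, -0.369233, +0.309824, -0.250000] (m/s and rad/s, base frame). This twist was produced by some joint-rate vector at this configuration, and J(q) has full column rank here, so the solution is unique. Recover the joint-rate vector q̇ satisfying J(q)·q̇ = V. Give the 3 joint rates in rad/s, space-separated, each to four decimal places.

-0.2600 0.0100 0.4820

o_n = [0.2061, 0.0572, 0.1770]
J₁: ẑ×o_n = [-0.0572, 0.2061, 0.0000], ω = ẑ
J2: z=[0.0000, 0.0000, 1.0000] o=[0.2762, 0.1407, 0.4700] → [0.0835, -0.0701, 0.0000, 0.0000, 0.0000, 1.0000]
J3: z=[-0.7660, 0.6428, 0.0000] o=[-0.2380, -0.4721, 0.5600] → [-0.2462, -0.2934, -0.6909, -0.7660, 0.6428, 0.0000]
q̇ = J⁺·V = [-0.2600, 0.0100, 0.4820]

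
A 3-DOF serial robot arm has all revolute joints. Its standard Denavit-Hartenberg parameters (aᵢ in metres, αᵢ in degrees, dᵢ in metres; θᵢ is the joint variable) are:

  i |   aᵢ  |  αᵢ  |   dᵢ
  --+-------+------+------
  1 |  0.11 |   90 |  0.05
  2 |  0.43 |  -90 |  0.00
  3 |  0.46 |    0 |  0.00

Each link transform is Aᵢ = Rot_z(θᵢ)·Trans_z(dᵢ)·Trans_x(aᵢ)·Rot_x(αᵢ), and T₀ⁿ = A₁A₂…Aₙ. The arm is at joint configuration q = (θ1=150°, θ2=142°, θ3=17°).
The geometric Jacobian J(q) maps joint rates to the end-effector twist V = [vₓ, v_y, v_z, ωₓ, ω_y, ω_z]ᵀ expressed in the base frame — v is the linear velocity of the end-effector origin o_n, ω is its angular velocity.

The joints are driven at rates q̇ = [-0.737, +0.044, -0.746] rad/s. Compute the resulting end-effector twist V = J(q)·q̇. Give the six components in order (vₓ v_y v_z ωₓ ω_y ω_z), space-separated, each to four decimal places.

-0.0449 -0.0849 0.0316 -0.3758 0.2677 -0.1491

o_n = [0.4311, -0.4042, 0.5856]
J₁: ẑ×o_n = [0.4042, 0.4311, -0.0000], ω = ẑ
J2: z=[0.5000, 0.8660, 0.0000] o=[-0.0953, 0.0550, 0.0500] → [0.4638, -0.2678, -0.6855, 0.5000, 0.8660, 0.0000]
J3: z=[0.5332, -0.3078, -0.7880] o=[0.1982, -0.1144, 0.3147] → [-0.3117, -0.3280, -0.0828, 0.5332, -0.3078, -0.7880]
V = J·q̇ = [-0.0449, -0.0849, 0.0316, -0.3758, 0.2677, -0.1491]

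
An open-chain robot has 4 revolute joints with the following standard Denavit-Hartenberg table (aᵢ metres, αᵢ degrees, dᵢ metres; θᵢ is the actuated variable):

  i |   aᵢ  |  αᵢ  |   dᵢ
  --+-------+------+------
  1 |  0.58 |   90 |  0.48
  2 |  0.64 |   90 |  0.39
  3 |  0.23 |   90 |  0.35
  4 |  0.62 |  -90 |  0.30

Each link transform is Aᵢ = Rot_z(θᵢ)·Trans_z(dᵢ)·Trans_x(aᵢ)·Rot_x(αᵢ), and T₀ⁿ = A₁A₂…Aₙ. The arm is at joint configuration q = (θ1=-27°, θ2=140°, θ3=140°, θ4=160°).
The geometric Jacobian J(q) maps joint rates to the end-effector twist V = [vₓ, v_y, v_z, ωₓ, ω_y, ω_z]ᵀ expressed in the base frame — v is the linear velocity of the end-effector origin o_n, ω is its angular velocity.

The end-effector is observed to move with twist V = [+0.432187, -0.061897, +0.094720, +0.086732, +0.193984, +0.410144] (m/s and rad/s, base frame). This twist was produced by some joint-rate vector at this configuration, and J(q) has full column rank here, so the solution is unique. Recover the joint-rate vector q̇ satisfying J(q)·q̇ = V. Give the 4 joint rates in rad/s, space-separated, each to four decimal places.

o_n = [-0.0926, -0.3941, 1.6195]
J₁: ẑ×o_n = [0.3941, -0.0926, 0.0000], ω = ẑ
J2: z=[-0.4540, -0.8910, 0.0000] o=[0.5168, -0.2633, 0.4800] → [-1.0153, 0.5173, -0.4836, -0.4540, -0.8910, 0.0000]
J3: z=[0.5727, -0.2918, 0.7660] o=[-0.0971, -0.3882, 0.8914] → [-0.2080, -0.4136, -0.0020, 0.5727, -0.2918, 0.7660]
J4: z=[-0.7865, -0.4590, 0.4132] o=[0.1565, -0.6834, 1.0462] → [-0.3827, 0.3480, -0.3419, -0.7865, -0.4590, 0.4132]
q̇ = J⁺·V = [0.7170, 0.0130, -0.2420, -0.2940]

0.7170 0.0130 -0.2420 -0.2940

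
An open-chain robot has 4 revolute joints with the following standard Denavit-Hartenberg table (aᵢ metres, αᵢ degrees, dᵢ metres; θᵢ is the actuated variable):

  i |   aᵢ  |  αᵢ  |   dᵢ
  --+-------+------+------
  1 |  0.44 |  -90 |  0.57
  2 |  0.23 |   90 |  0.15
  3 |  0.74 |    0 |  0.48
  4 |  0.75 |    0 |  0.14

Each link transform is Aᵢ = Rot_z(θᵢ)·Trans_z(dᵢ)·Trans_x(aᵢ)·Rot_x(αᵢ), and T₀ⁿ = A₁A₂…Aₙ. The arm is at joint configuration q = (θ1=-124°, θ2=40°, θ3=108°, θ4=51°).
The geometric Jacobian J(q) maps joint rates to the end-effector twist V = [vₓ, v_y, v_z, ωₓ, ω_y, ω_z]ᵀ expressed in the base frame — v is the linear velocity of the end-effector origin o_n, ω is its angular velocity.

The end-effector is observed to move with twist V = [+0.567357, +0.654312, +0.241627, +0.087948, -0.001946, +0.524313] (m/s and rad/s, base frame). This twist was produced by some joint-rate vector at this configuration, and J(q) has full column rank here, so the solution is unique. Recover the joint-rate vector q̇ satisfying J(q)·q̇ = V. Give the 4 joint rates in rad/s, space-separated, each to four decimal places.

o_n = [0.7611, -0.8791, 1.4942]
J₁: ẑ×o_n = [0.8791, 0.7611, -0.0000], ω = ẑ
J2: z=[0.8290, -0.5592, 0.0000] o=[-0.2460, -0.3648, 0.5700] → [-0.5168, -0.7662, 0.1368, 0.8290, -0.5592, 0.0000]
J3: z=[-0.3594, -0.5329, 0.7660] o=[-0.2202, -0.5947, 0.4222] → [-0.3534, 1.1371, 0.6251, -0.3594, -0.5329, 0.7660]
J4: z=[-0.3594, -0.5329, 0.7660] o=[0.2887, -1.0988, 0.9368] → [-0.4653, 0.5622, 0.1728, -0.3594, -0.5329, 0.7660]
q̇ = J⁺·V = [0.5810, 0.0740, 0.5400, -0.6140]

0.5810 0.0740 0.5400 -0.6140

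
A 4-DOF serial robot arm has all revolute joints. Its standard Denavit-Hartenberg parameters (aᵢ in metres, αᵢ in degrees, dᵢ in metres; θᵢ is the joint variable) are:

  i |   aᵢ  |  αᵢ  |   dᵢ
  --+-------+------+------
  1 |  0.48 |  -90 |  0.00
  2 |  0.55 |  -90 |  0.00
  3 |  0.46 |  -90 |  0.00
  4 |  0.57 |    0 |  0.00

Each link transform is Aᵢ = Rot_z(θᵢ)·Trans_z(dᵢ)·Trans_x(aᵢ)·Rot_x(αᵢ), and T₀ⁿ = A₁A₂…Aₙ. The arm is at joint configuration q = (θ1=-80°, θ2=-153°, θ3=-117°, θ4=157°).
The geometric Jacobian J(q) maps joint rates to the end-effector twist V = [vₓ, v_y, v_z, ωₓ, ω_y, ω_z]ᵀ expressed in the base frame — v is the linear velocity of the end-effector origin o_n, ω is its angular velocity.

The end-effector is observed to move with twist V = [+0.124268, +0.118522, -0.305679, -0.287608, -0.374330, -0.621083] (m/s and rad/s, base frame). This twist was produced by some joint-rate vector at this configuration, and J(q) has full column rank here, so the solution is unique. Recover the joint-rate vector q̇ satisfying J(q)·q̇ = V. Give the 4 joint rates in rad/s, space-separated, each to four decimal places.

o_n = [-0.0806, 0.1252, 0.0646]
J₁: ẑ×o_n = [-0.1252, -0.0806, 0.0000], ω = ẑ
J2: z=[0.9848, 0.1736, 0.0000] o=[0.0834, -0.4727, 0.0000] → [0.0112, -0.0636, 0.6173, 0.9848, 0.1736, 0.0000]
J3: z=[0.0788, -0.4471, 0.8910] o=[-0.0017, 0.0099, 0.2497] → [-0.0200, -0.0557, -0.0262, 0.0788, -0.4471, 0.8910]
J4: z=[0.3092, 0.8607, 0.4045] o=[0.4342, -0.1022, 0.1549] → [-0.1697, -0.1803, 0.5134, 0.3092, 0.8607, 0.4045]
q̇ = J⁺·V = [-0.4890, -0.1730, 0.0270, -0.3860]

-0.4890 -0.1730 0.0270 -0.3860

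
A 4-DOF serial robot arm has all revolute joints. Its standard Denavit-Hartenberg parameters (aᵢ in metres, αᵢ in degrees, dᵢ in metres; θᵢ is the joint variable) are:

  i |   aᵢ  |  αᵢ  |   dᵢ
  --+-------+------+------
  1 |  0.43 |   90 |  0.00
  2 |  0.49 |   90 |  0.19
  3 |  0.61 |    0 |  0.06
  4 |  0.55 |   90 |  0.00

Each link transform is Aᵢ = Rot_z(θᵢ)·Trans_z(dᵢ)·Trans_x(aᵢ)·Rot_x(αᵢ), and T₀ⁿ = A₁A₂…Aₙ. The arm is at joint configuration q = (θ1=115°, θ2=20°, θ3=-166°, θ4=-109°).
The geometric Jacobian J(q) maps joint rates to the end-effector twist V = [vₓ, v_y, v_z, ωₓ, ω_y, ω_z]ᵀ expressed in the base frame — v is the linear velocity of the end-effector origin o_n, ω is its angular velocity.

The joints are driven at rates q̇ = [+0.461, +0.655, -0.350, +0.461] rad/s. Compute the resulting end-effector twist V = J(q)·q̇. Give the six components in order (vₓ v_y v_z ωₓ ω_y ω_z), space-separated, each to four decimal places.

-0.0655 0.2072 -0.0582 0.5776 0.3112 0.3567

o_n = [0.3660, 0.6119, -0.0748]
J₁: ẑ×o_n = [-0.6119, 0.3660, 0.0000], ω = ẑ
J2: z=[0.9063, 0.4226, 0.0000] o=[-0.1817, 0.3897, 0.0000] → [-0.0316, 0.0678, -0.0302, 0.9063, 0.4226, 0.0000]
J3: z=[-0.1445, 0.3100, -0.9397] o=[-0.2041, 0.8873, 0.1676] → [-0.3340, -0.5708, -0.1369, -0.1445, 0.3100, -0.9397]
J4: z=[-0.1445, 0.3100, -0.9397] o=[-0.1115, 0.3395, -0.0912] → [0.2610, -0.4464, -0.1874, -0.1445, 0.3100, -0.9397]
V = J·q̇ = [-0.0655, 0.2072, -0.0582, 0.5776, 0.3112, 0.3567]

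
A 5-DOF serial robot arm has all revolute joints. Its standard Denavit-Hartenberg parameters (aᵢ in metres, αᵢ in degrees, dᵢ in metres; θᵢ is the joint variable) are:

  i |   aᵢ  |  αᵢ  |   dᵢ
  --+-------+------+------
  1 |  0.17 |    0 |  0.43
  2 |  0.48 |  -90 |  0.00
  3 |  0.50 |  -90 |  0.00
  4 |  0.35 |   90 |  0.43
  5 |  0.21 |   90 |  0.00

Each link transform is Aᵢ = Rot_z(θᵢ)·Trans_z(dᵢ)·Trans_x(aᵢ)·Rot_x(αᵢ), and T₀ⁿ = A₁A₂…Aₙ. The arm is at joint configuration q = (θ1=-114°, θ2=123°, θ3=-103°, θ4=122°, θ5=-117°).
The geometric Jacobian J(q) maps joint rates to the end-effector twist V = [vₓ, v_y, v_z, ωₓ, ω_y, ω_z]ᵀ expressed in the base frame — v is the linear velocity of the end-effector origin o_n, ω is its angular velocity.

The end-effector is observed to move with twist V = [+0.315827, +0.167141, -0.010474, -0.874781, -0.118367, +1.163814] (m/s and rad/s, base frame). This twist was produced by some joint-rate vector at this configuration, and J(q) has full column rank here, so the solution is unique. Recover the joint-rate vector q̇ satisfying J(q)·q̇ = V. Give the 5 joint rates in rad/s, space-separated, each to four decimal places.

0.7330 -0.0800 0.4550 -0.7450 0.8210

o_n = [0.5914, -0.2693, 0.8403]
J₁: ẑ×o_n = [0.2693, 0.5914, -0.0000], ω = ẑ
J2: z=[0.0000, 0.0000, 1.0000] o=[-0.0691, -0.1553, 0.4300] → [0.1140, 0.6605, -0.0000, 0.0000, 0.0000, 1.0000]
J3: z=[-0.1564, 0.9877, 0.0000] o=[0.4049, -0.0802, 0.4300] → [0.4053, 0.0642, -0.1545, -0.1564, 0.9877, 0.0000]
J4: z=[0.9624, 0.1524, 0.2250] o=[0.2939, -0.0978, 0.9172] → [0.0269, 0.1409, -0.2104, 0.9624, 0.1524, 0.2250]
J5: z=[-0.1055, -0.5532, 0.8263] o=[0.7953, -0.3189, 0.8332] → [-0.0449, -0.1678, -0.1181, -0.1055, -0.5532, 0.8263]
q̇ = J⁺·V = [0.7330, -0.0800, 0.4550, -0.7450, 0.8210]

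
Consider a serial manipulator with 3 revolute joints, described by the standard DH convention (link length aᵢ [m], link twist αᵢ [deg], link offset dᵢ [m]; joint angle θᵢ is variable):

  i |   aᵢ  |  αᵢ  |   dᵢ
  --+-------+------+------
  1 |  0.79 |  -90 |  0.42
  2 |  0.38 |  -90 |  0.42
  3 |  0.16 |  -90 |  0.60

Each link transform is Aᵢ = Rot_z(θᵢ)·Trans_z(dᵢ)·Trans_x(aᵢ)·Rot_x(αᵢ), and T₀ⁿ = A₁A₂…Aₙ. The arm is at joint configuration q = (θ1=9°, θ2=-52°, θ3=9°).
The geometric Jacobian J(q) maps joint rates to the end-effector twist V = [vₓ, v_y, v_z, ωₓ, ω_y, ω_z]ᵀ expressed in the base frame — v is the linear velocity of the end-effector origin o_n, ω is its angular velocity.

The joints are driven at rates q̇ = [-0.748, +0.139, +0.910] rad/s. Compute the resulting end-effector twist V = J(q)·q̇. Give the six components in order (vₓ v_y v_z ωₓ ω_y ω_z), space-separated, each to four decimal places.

o_n = [1.5126, 0.6395, 0.4746]
J₁: ẑ×o_n = [-0.6395, 1.5126, 0.0000], ω = ẑ
J2: z=[-0.1564, 0.9877, 0.0000] o=[0.7803, 0.1236, 0.4200] → [0.0539, 0.0085, -0.8041, -0.1564, 0.9877, 0.0000]
J3: z=[0.7783, 0.1233, -0.6157] o=[0.9456, 0.5750, 0.7194] → [0.0095, -0.1585, -0.0197, 0.7783, 0.1233, -0.6157]
V = J·q̇ = [0.4945, -1.2745, -0.1297, 0.6865, 0.2495, -1.3083]

0.4945 -1.2745 -0.1297 0.6865 0.2495 -1.3083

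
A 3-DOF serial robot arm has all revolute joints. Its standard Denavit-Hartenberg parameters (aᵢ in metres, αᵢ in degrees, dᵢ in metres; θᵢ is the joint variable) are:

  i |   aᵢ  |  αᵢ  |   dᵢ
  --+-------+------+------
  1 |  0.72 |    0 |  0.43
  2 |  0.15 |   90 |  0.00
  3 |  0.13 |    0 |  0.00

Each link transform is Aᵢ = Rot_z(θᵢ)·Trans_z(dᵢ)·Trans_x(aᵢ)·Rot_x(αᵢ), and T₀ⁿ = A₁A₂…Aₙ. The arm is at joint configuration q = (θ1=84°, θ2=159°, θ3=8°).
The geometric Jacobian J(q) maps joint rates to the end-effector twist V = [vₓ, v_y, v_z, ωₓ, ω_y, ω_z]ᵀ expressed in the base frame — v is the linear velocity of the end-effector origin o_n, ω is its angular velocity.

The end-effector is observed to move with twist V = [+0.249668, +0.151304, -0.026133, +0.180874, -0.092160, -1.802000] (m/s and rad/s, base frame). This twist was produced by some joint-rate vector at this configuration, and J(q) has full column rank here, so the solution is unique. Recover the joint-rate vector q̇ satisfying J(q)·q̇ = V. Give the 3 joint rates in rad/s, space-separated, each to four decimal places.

-0.9760 -0.8260 -0.2030

o_n = [-0.0513, 0.4677, 0.4481]
J₁: ẑ×o_n = [-0.4677, -0.0513, 0.0000], ω = ẑ
J2: z=[0.0000, 0.0000, 1.0000] o=[0.0753, 0.7161, 0.4300] → [0.2484, -0.1265, 0.0000, 0.0000, 0.0000, 1.0000]
J3: z=[-0.8910, 0.4540, 0.0000] o=[0.0072, 0.5824, 0.4300] → [0.0082, 0.0161, 0.1287, -0.8910, 0.4540, 0.0000]
q̇ = J⁺·V = [-0.9760, -0.8260, -0.2030]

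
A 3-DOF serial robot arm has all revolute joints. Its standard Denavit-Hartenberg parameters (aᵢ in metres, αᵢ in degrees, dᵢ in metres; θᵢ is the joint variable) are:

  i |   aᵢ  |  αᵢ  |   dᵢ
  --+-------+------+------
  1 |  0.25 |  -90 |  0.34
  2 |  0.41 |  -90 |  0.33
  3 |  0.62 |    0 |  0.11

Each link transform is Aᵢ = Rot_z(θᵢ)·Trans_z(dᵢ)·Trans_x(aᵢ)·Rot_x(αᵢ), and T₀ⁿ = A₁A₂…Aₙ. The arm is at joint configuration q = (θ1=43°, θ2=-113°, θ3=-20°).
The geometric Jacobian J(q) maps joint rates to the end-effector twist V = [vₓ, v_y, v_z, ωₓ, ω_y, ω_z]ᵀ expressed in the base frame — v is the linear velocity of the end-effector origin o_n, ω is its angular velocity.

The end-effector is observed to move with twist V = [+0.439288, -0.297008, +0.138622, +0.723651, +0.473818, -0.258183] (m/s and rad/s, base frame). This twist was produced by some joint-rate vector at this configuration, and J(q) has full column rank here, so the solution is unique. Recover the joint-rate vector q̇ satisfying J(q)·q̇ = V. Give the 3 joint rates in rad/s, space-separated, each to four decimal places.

-0.6200 -0.1470 0.9260

o_n = [-0.3964, 0.3715, 1.2967]
J₁: ẑ×o_n = [-0.3715, -0.3964, 0.0000], ω = ẑ
J2: z=[-0.6820, 0.7314, 0.0000] o=[0.1828, 0.1705, 0.3400] → [0.6997, 0.6525, 0.2866, -0.6820, 0.7314, 0.0000]
J3: z=[0.6732, 0.6278, 0.3907] o=[-0.1594, 0.3026, 0.7174] → [0.3367, -0.4826, 0.1952, 0.6732, 0.6278, 0.3907]
q̇ = J⁺·V = [-0.6200, -0.1470, 0.9260]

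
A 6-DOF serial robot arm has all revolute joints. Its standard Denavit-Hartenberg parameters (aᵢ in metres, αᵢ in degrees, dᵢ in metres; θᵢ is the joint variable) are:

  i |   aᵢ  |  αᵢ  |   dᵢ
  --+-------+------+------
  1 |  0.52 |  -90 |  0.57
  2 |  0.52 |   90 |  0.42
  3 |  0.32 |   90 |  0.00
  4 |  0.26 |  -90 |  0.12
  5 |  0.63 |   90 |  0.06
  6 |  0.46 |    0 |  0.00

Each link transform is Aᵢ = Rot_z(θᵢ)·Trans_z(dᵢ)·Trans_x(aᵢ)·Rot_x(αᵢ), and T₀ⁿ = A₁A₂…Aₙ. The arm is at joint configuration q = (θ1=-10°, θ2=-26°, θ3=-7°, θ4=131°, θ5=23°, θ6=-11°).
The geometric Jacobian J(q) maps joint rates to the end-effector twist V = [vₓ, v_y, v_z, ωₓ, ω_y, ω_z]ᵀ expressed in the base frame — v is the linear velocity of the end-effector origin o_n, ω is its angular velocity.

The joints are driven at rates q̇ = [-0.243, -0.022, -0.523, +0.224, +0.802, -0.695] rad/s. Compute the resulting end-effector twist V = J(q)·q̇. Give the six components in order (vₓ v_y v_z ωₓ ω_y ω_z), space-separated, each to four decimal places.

0.9407 0.7740 -0.0069 0.2879 0.3988 -1.5338

o_n = [0.2992, 0.7384, 1.4721]
J₁: ẑ×o_n = [-0.7384, 0.2992, 0.0000], ω = ẑ
J2: z=[0.1736, 0.9848, 0.0000] o=[0.5121, -0.0903, 0.5700] → [0.8884, -0.1567, 0.3535, 0.1736, 0.9848, 0.0000]
J3: z=[-0.4317, 0.0761, 0.8988] o=[1.0453, 0.2422, 0.7980] → [-0.3947, -0.3795, -0.1575, -0.4317, 0.0761, 0.8988]
J4: z=[-0.2802, -0.9584, -0.0534] o=[1.3197, 0.1542, 0.9372] → [-0.4815, 0.2044, -1.1418, -0.2802, -0.9584, -0.0534]
J5: z=[-0.3638, 0.1576, -0.9180] o=[1.0551, 0.1010, 1.0329] → [0.6544, 0.8537, -0.1128, -0.3638, 0.1576, -0.9180]
J6: z=[-0.6050, -0.7893, 0.1043] o=[0.5871, 0.4843, 1.2188] → [-0.2265, 0.1232, -0.3810, -0.6050, -0.7893, 0.1043]
V = J·q̇ = [0.9407, 0.7740, -0.0069, 0.2879, 0.3988, -1.5338]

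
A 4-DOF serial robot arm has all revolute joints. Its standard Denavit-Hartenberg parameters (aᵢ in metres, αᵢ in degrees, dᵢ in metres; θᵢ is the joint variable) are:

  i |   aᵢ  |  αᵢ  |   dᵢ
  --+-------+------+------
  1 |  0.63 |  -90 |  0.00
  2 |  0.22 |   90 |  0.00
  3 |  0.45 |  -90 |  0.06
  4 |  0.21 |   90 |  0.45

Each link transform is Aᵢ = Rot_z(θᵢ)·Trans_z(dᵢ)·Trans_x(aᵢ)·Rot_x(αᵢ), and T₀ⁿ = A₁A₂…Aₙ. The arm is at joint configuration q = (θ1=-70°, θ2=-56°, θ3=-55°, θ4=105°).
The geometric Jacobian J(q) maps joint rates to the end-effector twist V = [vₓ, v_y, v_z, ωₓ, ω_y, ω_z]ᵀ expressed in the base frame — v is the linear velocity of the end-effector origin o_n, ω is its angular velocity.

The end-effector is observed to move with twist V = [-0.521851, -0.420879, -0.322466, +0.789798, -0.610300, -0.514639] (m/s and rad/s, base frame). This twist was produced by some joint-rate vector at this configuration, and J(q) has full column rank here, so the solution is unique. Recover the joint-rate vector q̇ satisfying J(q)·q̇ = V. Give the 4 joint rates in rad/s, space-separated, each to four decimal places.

-0.0790 0.4560 -0.9430 0.1350

o_n = [0.3499, -1.1544, 0.5962]
J₁: ẑ×o_n = [1.1544, 0.3499, -0.0000], ω = ẑ
J2: z=[0.9397, 0.3420, 0.0000] o=[0.2155, -0.5920, 0.0000] → [0.2039, -0.5603, -0.5745, 0.9397, 0.3420, 0.0000]
J3: z=[-0.2835, 0.7790, 0.5592] o=[0.2575, -0.7076, 0.1824] → [0.5723, 0.1690, 0.0547, -0.2835, 0.7790, 0.5592]
J4: z=[0.6957, -0.2343, 0.6791] o=[-0.0565, -0.9226, 0.4299] → [0.1185, 0.1603, -0.0661, 0.6957, -0.2343, 0.6791]
q̇ = J⁺·V = [-0.0790, 0.4560, -0.9430, 0.1350]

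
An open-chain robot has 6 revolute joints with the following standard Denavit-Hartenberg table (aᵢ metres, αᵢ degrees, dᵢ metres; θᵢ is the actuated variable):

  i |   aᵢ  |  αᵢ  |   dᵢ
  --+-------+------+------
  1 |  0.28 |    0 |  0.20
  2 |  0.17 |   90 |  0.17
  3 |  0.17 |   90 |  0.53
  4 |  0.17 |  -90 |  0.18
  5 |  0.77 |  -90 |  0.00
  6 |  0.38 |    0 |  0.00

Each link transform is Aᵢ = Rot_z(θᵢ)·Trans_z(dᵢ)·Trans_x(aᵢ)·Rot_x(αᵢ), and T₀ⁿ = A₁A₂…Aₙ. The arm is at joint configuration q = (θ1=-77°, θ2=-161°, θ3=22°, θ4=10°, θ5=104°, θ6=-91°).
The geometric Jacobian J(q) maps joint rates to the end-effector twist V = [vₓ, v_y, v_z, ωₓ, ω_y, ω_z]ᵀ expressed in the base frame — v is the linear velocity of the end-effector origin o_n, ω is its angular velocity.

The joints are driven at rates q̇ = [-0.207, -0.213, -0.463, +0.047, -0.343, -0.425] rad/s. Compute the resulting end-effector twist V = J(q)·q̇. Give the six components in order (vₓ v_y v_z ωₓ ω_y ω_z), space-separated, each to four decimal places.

o_n = [0.8048, 0.2414, 0.9234]
J₁: ẑ×o_n = [-0.2414, 0.8048, 0.0000], ω = ẑ
J2: z=[0.0000, 0.0000, 1.0000] o=[0.0630, -0.2728, 0.2000] → [-0.5143, 0.7418, 0.0000, 0.0000, 0.0000, 1.0000]
J3: z=[0.8480, 0.5299, 0.0000] o=[-0.0271, -0.1287, 0.3700] → [0.2933, -0.4693, -0.1270, 0.8480, 0.5299, 0.0000]
J4: z=[-0.1985, 0.3177, -0.9272] o=[0.3388, 0.2859, 0.4337] → [0.1144, -0.3348, -0.1392, -0.1985, 0.3177, -0.9272]
J5: z=[0.9205, 0.3853, -0.0650] o=[0.2459, 0.4903, 0.3295] → [0.2127, -0.5830, -0.4445, 0.9205, 0.3853, -0.0650]
J6: z=[0.2786, -0.7638, -0.5823] o=[0.4569, 0.0916, 0.9535] → [0.1102, -0.1942, 0.3075, 0.2786, -0.7638, -0.5823]
V = J·q̇ = [-0.0907, 0.1595, 0.0740, -0.8361, -0.0380, -0.1938]

-0.0907 0.1595 0.0740 -0.8361 -0.0380 -0.1938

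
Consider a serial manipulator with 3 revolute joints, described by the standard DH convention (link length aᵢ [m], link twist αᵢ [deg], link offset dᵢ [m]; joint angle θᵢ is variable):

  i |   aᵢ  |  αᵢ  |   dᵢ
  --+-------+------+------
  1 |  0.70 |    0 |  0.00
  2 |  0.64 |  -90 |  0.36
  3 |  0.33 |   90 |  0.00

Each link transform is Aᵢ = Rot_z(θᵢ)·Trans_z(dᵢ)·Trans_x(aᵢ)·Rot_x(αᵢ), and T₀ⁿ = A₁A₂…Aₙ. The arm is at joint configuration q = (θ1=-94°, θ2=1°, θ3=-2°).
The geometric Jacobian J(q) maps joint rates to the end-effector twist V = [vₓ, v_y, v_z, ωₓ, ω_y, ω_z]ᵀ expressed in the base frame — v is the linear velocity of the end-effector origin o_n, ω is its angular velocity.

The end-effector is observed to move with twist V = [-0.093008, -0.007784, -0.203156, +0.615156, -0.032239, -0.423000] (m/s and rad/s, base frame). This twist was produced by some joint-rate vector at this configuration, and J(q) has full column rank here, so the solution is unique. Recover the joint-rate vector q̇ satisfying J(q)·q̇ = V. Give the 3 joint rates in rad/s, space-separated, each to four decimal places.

0.4540 -0.8770 0.6160

o_n = [-0.0996, -1.6668, 0.3715]
J₁: ẑ×o_n = [1.6668, -0.0996, 0.0000], ω = ẑ
J2: z=[0.0000, 0.0000, 1.0000] o=[-0.0488, -0.6983, 0.0000] → [0.9685, -0.0508, 0.0000, 0.0000, 0.0000, 1.0000]
J3: z=[0.9986, -0.0523, 0.0000] o=[-0.0823, -1.3374, 0.3600] → [-0.0006, -0.0115, -0.3298, 0.9986, -0.0523, 0.0000]
q̇ = J⁺·V = [0.4540, -0.8770, 0.6160]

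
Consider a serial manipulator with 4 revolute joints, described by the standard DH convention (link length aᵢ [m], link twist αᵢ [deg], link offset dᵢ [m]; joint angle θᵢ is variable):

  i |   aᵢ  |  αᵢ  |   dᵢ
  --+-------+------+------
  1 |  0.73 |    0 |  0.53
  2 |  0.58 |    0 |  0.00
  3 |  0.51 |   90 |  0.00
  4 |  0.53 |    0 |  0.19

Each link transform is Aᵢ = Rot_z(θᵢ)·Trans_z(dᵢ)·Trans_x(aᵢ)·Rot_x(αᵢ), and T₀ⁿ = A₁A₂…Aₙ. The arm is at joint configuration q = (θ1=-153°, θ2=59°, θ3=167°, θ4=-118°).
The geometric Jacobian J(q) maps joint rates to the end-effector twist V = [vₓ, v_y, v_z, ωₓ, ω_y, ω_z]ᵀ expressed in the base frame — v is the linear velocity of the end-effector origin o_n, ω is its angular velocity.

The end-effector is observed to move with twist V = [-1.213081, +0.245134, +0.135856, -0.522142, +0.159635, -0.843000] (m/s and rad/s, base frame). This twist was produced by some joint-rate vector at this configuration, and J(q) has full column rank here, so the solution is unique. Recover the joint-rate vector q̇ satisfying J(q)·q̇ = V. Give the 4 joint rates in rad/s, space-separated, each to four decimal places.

-0.9820 -0.7060 0.8450 -0.5460

o_n = [-0.4328, -0.7158, 0.0620]
J₁: ẑ×o_n = [0.7158, -0.4328, 0.0000], ω = ẑ
J2: z=[0.0000, 0.0000, 1.0000] o=[-0.6504, -0.3314, 0.5300] → [0.3844, 0.2176, -0.0000, 0.0000, 0.0000, 1.0000]
J3: z=[0.0000, 0.0000, 1.0000] o=[-0.6909, -0.9100, 0.5300] → [-0.1942, 0.2581, 0.0000, 0.0000, 0.0000, 1.0000]
J4: z=[0.9563, -0.2924, 0.0000] o=[-0.5418, -0.4223, 0.5300] → [0.1368, 0.4475, -0.2488, 0.9563, -0.2924, 0.0000]
q̇ = J⁺·V = [-0.9820, -0.7060, 0.8450, -0.5460]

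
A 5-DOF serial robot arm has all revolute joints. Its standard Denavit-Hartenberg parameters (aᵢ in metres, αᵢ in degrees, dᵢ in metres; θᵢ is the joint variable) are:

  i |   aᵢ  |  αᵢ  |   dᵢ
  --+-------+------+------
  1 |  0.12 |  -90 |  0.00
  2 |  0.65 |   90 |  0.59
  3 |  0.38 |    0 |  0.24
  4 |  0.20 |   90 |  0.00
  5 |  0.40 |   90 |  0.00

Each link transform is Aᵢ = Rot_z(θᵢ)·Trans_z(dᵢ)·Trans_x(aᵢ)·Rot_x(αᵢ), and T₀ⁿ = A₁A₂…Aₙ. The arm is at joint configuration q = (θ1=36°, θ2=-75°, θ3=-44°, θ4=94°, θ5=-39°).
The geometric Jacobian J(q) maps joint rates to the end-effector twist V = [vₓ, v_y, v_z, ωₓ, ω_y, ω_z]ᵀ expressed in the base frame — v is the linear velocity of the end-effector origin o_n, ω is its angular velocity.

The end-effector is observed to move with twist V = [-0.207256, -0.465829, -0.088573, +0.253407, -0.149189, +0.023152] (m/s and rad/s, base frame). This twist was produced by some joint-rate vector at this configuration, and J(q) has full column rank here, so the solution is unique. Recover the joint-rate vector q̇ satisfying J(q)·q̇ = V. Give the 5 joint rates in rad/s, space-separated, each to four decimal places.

o_n = [-0.0533, 0.8480, 1.2060]
J₁: ẑ×o_n = [-0.8480, -0.0533, 0.0000], ω = ẑ
J2: z=[-0.5878, 0.8090, 0.0000] o=[0.0971, 0.0705, 0.0000] → [0.9757, 0.7089, -0.3353, -0.5878, 0.8090, 0.0000]
J3: z=[-0.7815, -0.5678, 0.2588] o=[-0.1136, 0.6467, 0.6279] → [-0.3804, 0.4674, -0.1230, -0.7815, -0.5678, 0.2588]
J4: z=[-0.7815, -0.5678, 0.2588] o=[-0.0888, 0.3385, 0.9540] → [-0.2750, 0.2061, -0.3780, -0.7815, -0.5678, 0.2588]
J5: z=[0.5382, -0.4035, 0.7399] o=[-0.1519, 0.4820, 1.0782] → [-0.3224, 0.0041, 0.2368, 0.5382, -0.4035, 0.7399]
q̇ = J⁺·V = [0.0760, -0.2870, -0.8880, 0.7610, -0.0270]

0.0760 -0.2870 -0.8880 0.7610 -0.0270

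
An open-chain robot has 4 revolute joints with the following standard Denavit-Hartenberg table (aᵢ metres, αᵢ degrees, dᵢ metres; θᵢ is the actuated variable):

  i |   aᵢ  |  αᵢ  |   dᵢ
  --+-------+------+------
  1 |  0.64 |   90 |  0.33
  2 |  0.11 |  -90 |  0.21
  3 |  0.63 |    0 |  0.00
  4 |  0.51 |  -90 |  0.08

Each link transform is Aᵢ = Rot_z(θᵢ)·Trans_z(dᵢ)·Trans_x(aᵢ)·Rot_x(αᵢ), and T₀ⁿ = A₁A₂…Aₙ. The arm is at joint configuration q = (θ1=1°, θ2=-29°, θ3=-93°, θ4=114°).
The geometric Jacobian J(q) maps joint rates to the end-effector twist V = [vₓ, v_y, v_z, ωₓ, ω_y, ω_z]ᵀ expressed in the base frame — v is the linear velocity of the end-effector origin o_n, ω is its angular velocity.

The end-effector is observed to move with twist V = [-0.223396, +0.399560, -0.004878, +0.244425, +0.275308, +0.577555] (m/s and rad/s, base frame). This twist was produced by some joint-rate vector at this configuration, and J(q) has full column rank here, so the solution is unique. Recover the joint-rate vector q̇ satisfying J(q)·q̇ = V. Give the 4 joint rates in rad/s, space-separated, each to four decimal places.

o_n = [1.1739, -0.6360, 0.1318]
J₁: ẑ×o_n = [0.6360, 1.1739, -0.0000], ω = ẑ
J2: z=[0.0175, -0.9998, 0.0000] o=[0.6399, 0.0112, 0.3300] → [0.1982, 0.0035, 0.5226, 0.0175, -0.9998, 0.0000]
J3: z=[0.4847, 0.0085, 0.8746] o=[0.7398, -0.1971, 0.2767] → [0.3826, 0.4499, -0.2164, 0.4847, 0.0085, 0.8746]
J4: z=[0.4847, 0.0085, 0.8746] o=[0.7219, -0.8267, 0.2927] → [-0.1681, 0.4733, 0.0886, 0.4847, 0.0085, 0.8746]
q̇ = J⁺·V = [0.1280, -0.2710, -0.2990, 0.8130]

0.1280 -0.2710 -0.2990 0.8130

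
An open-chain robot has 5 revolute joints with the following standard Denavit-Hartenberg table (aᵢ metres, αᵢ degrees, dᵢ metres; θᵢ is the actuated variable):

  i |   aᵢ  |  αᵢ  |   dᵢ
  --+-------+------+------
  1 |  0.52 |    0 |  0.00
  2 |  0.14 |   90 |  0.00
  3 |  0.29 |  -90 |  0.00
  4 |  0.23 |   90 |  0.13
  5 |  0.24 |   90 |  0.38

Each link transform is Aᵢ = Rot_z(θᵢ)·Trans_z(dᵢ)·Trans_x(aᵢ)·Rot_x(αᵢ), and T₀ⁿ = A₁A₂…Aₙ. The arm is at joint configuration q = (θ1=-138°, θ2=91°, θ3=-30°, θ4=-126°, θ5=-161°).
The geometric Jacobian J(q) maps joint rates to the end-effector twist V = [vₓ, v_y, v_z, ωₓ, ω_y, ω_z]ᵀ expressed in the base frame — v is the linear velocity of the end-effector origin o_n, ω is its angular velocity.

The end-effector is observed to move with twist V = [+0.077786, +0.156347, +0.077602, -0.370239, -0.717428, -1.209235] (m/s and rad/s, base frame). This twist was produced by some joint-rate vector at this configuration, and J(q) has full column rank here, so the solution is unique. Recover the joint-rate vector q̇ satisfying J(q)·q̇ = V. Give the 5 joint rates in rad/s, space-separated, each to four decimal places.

-0.6960 0.2790 0.3010 -0.5500 -0.7810

o_n = [-0.1231, -0.3065, 0.0545]
J₁: ẑ×o_n = [0.3065, -0.1231, 0.0000], ω = ẑ
J2: z=[0.0000, 0.0000, 1.0000] o=[-0.3864, -0.3479, 0.0000] → [-0.0415, 0.2633, 0.0000, 0.0000, 0.0000, 1.0000]
J3: z=[-0.7314, -0.6820, 0.0000] o=[-0.2910, -0.4503, 0.0000] → [-0.0372, 0.0399, 0.0093, -0.7314, -0.6820, 0.0000]
J4: z=[0.3410, -0.3657, 0.8660] o=[-0.1197, -0.6340, -0.1450] → [-0.3566, -0.0710, 0.1104, 0.3410, -0.3657, 0.8660]
J5: z=[-0.0479, 0.9133, 0.4045] o=[-0.2913, -0.7228, 0.0352] → [-0.1507, 0.0690, -0.1736, -0.0479, 0.9133, 0.4045]
q̇ = J⁺·V = [-0.6960, 0.2790, 0.3010, -0.5500, -0.7810]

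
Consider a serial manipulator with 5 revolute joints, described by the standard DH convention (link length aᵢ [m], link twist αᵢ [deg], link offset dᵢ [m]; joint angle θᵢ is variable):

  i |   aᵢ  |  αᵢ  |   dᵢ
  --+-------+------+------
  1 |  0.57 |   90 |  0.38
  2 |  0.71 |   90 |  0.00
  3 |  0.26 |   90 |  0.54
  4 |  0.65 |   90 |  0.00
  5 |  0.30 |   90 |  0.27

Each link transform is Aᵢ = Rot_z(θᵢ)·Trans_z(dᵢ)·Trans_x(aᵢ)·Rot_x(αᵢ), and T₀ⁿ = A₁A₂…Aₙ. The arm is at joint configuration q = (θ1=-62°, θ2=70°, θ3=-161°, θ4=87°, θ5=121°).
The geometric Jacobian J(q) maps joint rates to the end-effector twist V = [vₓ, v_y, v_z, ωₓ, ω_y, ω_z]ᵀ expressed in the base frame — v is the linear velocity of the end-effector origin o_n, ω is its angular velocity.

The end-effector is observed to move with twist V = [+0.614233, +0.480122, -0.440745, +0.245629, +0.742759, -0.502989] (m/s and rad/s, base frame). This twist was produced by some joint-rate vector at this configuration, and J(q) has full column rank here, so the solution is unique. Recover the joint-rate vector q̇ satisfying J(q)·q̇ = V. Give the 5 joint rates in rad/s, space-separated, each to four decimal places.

o_n = [0.6791, -1.4099, 0.1258]
J₁: ẑ×o_n = [1.4099, 0.6791, -0.0000], ω = ẑ
J2: z=[-0.8829, -0.4695, 0.0000] o=[0.2676, -0.5033, 0.3800] → [0.1193, -0.2244, 0.9937, -0.8829, -0.4695, 0.0000]
J3: z=[0.4412, -0.8297, -0.3420] o=[0.3816, -0.7177, 1.0472] → [0.5277, 0.3047, -0.0585, 0.4412, -0.8297, -0.3420]
J4: z=[-0.8871, -0.3456, -0.3059] o=[0.6551, -1.0517, 0.6315] → [0.0652, -0.4559, 0.3260, -0.8871, -0.3456, -0.3059]
J5: z=[0.1124, 0.4812, -0.8694] o=[0.9461, -1.5754, 0.3792] → [0.0220, 0.2606, 0.1471, 0.1124, 0.4812, -0.8694]
q̇ = J⁺·V = [0.5020, -0.7870, -0.1120, 0.5770, 0.9970]

0.5020 -0.7870 -0.1120 0.5770 0.9970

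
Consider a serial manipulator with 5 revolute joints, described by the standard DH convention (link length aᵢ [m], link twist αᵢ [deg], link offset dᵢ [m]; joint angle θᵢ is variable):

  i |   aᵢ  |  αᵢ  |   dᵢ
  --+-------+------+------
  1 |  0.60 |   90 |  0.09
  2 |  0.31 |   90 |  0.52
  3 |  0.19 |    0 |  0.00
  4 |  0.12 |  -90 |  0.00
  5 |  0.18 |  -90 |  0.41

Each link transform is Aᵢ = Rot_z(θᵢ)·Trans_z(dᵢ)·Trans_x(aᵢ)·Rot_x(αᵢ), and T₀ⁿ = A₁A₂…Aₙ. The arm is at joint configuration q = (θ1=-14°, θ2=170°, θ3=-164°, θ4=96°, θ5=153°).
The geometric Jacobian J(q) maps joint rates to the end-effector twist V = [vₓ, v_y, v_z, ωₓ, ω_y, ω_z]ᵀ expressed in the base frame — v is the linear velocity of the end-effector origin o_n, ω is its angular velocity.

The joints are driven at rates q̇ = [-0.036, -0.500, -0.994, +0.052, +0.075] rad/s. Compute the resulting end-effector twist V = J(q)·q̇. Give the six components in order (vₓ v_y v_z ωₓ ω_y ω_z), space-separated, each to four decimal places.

-0.1015 0.1830 0.2832 -0.1110 0.5140 -0.9516

o_n = [-0.0614, -0.6635, 0.0950]
J₁: ẑ×o_n = [0.6635, -0.0614, 0.0000], ω = ẑ
J2: z=[-0.2419, -0.9703, 0.0000] o=[0.5822, -0.1452, 0.0900] → [-0.0049, 0.0012, -0.4991, -0.2419, -0.9703, 0.0000]
J3: z=[0.1685, -0.0420, 0.9848] o=[0.1602, -0.5759, 0.1438] → [0.0884, -0.2100, -0.0241, 0.1685, -0.0420, 0.9848]
J4: z=[0.1685, -0.0420, 0.9848] o=[0.3473, -0.5685, 0.1121] → [0.0942, -0.3997, -0.0332, 0.1685, -0.0420, 0.9848]
J5: z=[-0.9766, -0.1426, 0.1610] o=[0.3313, -0.4499, 0.1199] → [0.0379, -0.0875, 0.1526, -0.9766, -0.1426, 0.1610]
V = J·q̇ = [-0.1015, 0.1830, 0.2832, -0.1110, 0.5140, -0.9516]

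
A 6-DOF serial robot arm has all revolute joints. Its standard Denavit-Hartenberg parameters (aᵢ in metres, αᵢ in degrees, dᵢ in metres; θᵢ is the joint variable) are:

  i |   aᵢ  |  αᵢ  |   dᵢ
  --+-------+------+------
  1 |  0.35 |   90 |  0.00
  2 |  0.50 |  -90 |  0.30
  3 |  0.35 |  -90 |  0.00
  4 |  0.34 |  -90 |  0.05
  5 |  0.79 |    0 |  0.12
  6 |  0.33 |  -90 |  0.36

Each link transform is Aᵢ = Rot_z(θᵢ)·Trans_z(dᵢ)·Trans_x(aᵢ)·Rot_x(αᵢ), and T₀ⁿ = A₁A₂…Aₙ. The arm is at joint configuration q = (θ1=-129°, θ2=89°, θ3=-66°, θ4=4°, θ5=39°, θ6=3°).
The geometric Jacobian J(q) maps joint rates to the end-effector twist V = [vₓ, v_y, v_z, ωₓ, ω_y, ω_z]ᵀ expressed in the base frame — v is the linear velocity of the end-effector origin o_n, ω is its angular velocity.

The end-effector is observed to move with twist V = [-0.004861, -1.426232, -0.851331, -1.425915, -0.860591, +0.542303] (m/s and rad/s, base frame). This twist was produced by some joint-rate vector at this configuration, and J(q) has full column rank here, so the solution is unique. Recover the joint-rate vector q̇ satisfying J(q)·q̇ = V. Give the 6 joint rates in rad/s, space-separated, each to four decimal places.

o_n = [-2.0980, 0.5136, 0.4952]
J₁: ẑ×o_n = [-0.5136, -2.0980, 0.0000], ω = ẑ
J2: z=[-0.7771, 0.6293, 0.0000] o=[-0.2203, -0.2720, 0.0000] → [0.3116, 0.3848, 0.5712, -0.7771, 0.6293, 0.0000]
J3: z=[0.6292, 0.7770, 0.0175] o=[-0.4589, -0.0900, 0.4999] → [-0.0142, -0.0256, 1.6534, 0.6292, 0.7770, 0.0175]
J4: z=[0.3061, -0.2684, 0.9134] o=[-0.7089, 0.1093, 0.6423] → [-0.3298, -1.2238, -0.2490, 0.3061, -0.2684, 0.9134]
J5: z=[-0.5779, -0.8149, -0.0458] o=[-0.9509, 0.2706, 0.8254] → [0.2802, -0.1383, -1.0752, -0.5779, -0.8149, -0.0458]
J6: z=[-0.5779, -0.8149, -0.0458] o=[-1.6369, 0.6217, 0.6142] → [0.0920, -0.0476, -0.3133, -0.5779, -0.8149, -0.0458]
q̇ = J⁺·V = [0.9420, 0.4980, -0.3030, -0.3680, 0.4300, 0.8430]

0.9420 0.4980 -0.3030 -0.3680 0.4300 0.8430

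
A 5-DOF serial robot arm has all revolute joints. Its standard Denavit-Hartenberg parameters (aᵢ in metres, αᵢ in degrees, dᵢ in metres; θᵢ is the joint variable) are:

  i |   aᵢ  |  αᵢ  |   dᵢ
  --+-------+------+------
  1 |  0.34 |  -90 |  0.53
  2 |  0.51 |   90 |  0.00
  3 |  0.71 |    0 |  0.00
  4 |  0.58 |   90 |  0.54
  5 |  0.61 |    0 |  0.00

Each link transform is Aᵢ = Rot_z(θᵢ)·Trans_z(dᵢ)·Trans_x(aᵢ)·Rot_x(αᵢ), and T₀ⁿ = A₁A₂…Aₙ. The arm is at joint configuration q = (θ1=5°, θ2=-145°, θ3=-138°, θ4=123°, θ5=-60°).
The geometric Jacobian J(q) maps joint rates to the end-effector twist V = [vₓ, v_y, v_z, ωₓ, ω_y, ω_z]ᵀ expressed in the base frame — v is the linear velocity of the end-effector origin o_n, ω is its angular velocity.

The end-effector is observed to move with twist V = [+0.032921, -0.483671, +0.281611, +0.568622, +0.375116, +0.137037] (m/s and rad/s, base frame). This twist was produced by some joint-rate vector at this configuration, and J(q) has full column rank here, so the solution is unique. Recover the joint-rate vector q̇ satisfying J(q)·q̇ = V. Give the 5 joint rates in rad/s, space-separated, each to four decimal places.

-0.5580 0.6680 -0.2800 -0.6330 0.3560

o_n = [-0.2898, -0.7322, 1.0006]
J₁: ẑ×o_n = [0.7322, -0.2898, 0.0000], ω = ẑ
J2: z=[-0.0872, 0.9962, 0.0000] o=[0.3387, 0.0296, 0.5300] → [0.4688, 0.0410, 0.6925, -0.0872, 0.9962, 0.0000]
J3: z=[-0.5714, -0.0500, -0.8192] o=[-0.0775, -0.0068, 0.8225] → [-0.6031, 0.2757, 0.4039, -0.5714, -0.0500, -0.8192]
J4: z=[-0.5714, -0.0500, -0.8192] o=[0.3945, -0.4424, 0.5199] → [-0.2614, 0.8352, 0.1314, -0.5714, -0.0500, -0.8192]
J5: z=[0.2954, -0.9438, -0.1485] o=[-0.3581, -0.6589, 0.3989] → [-0.5788, -0.1879, 0.0428, 0.2954, -0.9438, -0.1485]
q̇ = J⁺·V = [-0.5580, 0.6680, -0.2800, -0.6330, 0.3560]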